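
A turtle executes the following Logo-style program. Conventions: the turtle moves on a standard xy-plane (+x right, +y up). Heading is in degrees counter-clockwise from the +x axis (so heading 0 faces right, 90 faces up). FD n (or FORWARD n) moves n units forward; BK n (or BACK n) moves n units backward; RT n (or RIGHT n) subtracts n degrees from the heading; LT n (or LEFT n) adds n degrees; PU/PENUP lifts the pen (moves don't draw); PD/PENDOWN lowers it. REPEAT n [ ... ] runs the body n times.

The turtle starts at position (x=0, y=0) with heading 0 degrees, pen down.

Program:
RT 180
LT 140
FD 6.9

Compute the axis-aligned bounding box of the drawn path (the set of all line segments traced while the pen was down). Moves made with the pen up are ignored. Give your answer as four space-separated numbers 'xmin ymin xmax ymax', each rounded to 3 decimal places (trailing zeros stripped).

Executing turtle program step by step:
Start: pos=(0,0), heading=0, pen down
RT 180: heading 0 -> 180
LT 140: heading 180 -> 320
FD 6.9: (0,0) -> (5.286,-4.435) [heading=320, draw]
Final: pos=(5.286,-4.435), heading=320, 1 segment(s) drawn

Segment endpoints: x in {0, 5.286}, y in {-4.435, 0}
xmin=0, ymin=-4.435, xmax=5.286, ymax=0

Answer: 0 -4.435 5.286 0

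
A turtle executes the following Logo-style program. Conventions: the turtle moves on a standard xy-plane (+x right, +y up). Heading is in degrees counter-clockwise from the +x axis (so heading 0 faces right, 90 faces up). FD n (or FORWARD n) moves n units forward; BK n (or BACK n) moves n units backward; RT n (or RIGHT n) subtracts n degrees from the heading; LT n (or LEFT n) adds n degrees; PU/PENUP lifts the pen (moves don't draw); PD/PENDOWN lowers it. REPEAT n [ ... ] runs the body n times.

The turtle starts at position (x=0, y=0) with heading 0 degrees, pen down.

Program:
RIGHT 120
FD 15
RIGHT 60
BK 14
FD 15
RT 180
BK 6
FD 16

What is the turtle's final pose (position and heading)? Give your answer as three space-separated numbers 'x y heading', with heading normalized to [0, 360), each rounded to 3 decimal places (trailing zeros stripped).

Answer: 1.5 -12.99 0

Derivation:
Executing turtle program step by step:
Start: pos=(0,0), heading=0, pen down
RT 120: heading 0 -> 240
FD 15: (0,0) -> (-7.5,-12.99) [heading=240, draw]
RT 60: heading 240 -> 180
BK 14: (-7.5,-12.99) -> (6.5,-12.99) [heading=180, draw]
FD 15: (6.5,-12.99) -> (-8.5,-12.99) [heading=180, draw]
RT 180: heading 180 -> 0
BK 6: (-8.5,-12.99) -> (-14.5,-12.99) [heading=0, draw]
FD 16: (-14.5,-12.99) -> (1.5,-12.99) [heading=0, draw]
Final: pos=(1.5,-12.99), heading=0, 5 segment(s) drawn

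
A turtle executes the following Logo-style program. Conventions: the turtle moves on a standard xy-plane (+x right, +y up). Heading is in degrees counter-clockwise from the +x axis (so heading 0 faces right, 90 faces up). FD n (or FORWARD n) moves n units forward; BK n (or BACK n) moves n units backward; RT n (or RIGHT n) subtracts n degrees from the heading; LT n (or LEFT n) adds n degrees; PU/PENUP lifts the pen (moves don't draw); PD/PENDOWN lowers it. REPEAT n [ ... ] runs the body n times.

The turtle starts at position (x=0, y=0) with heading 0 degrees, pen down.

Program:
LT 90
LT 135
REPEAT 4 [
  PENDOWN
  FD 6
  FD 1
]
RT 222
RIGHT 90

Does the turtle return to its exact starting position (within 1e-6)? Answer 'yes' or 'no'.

Answer: no

Derivation:
Executing turtle program step by step:
Start: pos=(0,0), heading=0, pen down
LT 90: heading 0 -> 90
LT 135: heading 90 -> 225
REPEAT 4 [
  -- iteration 1/4 --
  PD: pen down
  FD 6: (0,0) -> (-4.243,-4.243) [heading=225, draw]
  FD 1: (-4.243,-4.243) -> (-4.95,-4.95) [heading=225, draw]
  -- iteration 2/4 --
  PD: pen down
  FD 6: (-4.95,-4.95) -> (-9.192,-9.192) [heading=225, draw]
  FD 1: (-9.192,-9.192) -> (-9.899,-9.899) [heading=225, draw]
  -- iteration 3/4 --
  PD: pen down
  FD 6: (-9.899,-9.899) -> (-14.142,-14.142) [heading=225, draw]
  FD 1: (-14.142,-14.142) -> (-14.849,-14.849) [heading=225, draw]
  -- iteration 4/4 --
  PD: pen down
  FD 6: (-14.849,-14.849) -> (-19.092,-19.092) [heading=225, draw]
  FD 1: (-19.092,-19.092) -> (-19.799,-19.799) [heading=225, draw]
]
RT 222: heading 225 -> 3
RT 90: heading 3 -> 273
Final: pos=(-19.799,-19.799), heading=273, 8 segment(s) drawn

Start position: (0, 0)
Final position: (-19.799, -19.799)
Distance = 28; >= 1e-6 -> NOT closed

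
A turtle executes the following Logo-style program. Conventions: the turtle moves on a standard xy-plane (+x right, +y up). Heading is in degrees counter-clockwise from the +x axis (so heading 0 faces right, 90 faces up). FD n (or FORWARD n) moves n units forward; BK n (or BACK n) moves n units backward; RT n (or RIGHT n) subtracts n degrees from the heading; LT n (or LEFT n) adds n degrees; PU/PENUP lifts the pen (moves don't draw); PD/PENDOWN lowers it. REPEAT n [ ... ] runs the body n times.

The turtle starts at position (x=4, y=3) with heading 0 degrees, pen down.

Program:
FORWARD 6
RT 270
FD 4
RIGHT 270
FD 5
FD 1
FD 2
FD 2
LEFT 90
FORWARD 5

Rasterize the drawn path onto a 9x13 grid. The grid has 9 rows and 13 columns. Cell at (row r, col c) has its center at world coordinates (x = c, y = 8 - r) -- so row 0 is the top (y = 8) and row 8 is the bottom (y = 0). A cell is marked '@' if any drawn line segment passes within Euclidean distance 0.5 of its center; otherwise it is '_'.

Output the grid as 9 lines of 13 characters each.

Segment 0: (4,3) -> (10,3)
Segment 1: (10,3) -> (10,7)
Segment 2: (10,7) -> (5,7)
Segment 3: (5,7) -> (4,7)
Segment 4: (4,7) -> (2,7)
Segment 5: (2,7) -> (0,7)
Segment 6: (0,7) -> (0,2)

Answer: _____________
@@@@@@@@@@@__
@_________@__
@_________@__
@_________@__
@___@@@@@@@__
@____________
_____________
_____________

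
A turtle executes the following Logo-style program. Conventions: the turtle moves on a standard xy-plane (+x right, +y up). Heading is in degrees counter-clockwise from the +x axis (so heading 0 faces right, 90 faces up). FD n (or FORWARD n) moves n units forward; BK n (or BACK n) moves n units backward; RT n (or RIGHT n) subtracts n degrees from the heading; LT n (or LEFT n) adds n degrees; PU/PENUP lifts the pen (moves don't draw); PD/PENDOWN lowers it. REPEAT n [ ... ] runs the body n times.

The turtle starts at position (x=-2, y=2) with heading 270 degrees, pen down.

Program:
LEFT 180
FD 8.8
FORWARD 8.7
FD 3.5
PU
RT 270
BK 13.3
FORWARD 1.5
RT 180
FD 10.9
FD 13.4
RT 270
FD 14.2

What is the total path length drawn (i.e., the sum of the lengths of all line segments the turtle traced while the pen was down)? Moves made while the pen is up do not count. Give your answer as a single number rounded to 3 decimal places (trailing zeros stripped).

Answer: 21

Derivation:
Executing turtle program step by step:
Start: pos=(-2,2), heading=270, pen down
LT 180: heading 270 -> 90
FD 8.8: (-2,2) -> (-2,10.8) [heading=90, draw]
FD 8.7: (-2,10.8) -> (-2,19.5) [heading=90, draw]
FD 3.5: (-2,19.5) -> (-2,23) [heading=90, draw]
PU: pen up
RT 270: heading 90 -> 180
BK 13.3: (-2,23) -> (11.3,23) [heading=180, move]
FD 1.5: (11.3,23) -> (9.8,23) [heading=180, move]
RT 180: heading 180 -> 0
FD 10.9: (9.8,23) -> (20.7,23) [heading=0, move]
FD 13.4: (20.7,23) -> (34.1,23) [heading=0, move]
RT 270: heading 0 -> 90
FD 14.2: (34.1,23) -> (34.1,37.2) [heading=90, move]
Final: pos=(34.1,37.2), heading=90, 3 segment(s) drawn

Segment lengths:
  seg 1: (-2,2) -> (-2,10.8), length = 8.8
  seg 2: (-2,10.8) -> (-2,19.5), length = 8.7
  seg 3: (-2,19.5) -> (-2,23), length = 3.5
Total = 21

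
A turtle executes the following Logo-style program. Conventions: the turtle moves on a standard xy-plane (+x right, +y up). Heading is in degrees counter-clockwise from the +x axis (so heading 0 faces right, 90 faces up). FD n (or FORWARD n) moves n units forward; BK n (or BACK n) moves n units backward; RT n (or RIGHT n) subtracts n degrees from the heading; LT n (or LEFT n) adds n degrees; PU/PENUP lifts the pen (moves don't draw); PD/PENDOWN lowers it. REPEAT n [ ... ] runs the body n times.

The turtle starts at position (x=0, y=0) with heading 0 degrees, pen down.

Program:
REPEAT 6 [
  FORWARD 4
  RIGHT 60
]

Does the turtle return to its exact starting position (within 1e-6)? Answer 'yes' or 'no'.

Answer: yes

Derivation:
Executing turtle program step by step:
Start: pos=(0,0), heading=0, pen down
REPEAT 6 [
  -- iteration 1/6 --
  FD 4: (0,0) -> (4,0) [heading=0, draw]
  RT 60: heading 0 -> 300
  -- iteration 2/6 --
  FD 4: (4,0) -> (6,-3.464) [heading=300, draw]
  RT 60: heading 300 -> 240
  -- iteration 3/6 --
  FD 4: (6,-3.464) -> (4,-6.928) [heading=240, draw]
  RT 60: heading 240 -> 180
  -- iteration 4/6 --
  FD 4: (4,-6.928) -> (0,-6.928) [heading=180, draw]
  RT 60: heading 180 -> 120
  -- iteration 5/6 --
  FD 4: (0,-6.928) -> (-2,-3.464) [heading=120, draw]
  RT 60: heading 120 -> 60
  -- iteration 6/6 --
  FD 4: (-2,-3.464) -> (0,0) [heading=60, draw]
  RT 60: heading 60 -> 0
]
Final: pos=(0,0), heading=0, 6 segment(s) drawn

Start position: (0, 0)
Final position: (0, 0)
Distance = 0; < 1e-6 -> CLOSED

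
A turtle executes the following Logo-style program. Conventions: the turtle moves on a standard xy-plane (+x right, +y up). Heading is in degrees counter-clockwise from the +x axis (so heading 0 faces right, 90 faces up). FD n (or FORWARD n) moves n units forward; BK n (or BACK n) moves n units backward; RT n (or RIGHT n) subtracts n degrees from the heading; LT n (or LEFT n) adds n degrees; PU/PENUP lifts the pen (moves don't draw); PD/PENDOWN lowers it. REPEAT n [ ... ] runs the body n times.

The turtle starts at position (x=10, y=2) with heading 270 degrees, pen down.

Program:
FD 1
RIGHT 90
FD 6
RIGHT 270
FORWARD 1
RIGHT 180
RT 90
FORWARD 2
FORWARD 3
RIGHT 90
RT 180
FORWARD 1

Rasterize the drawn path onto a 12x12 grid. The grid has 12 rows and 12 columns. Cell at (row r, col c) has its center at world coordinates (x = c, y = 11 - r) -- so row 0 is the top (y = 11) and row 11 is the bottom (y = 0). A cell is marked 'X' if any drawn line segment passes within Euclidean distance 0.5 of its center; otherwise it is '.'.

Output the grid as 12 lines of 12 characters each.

Answer: ............
............
............
............
............
............
............
............
............
..........X.
....XXXXXXX.
....XXXXXX..

Derivation:
Segment 0: (10,2) -> (10,1)
Segment 1: (10,1) -> (4,1)
Segment 2: (4,1) -> (4,0)
Segment 3: (4,0) -> (6,0)
Segment 4: (6,0) -> (9,0)
Segment 5: (9,0) -> (9,1)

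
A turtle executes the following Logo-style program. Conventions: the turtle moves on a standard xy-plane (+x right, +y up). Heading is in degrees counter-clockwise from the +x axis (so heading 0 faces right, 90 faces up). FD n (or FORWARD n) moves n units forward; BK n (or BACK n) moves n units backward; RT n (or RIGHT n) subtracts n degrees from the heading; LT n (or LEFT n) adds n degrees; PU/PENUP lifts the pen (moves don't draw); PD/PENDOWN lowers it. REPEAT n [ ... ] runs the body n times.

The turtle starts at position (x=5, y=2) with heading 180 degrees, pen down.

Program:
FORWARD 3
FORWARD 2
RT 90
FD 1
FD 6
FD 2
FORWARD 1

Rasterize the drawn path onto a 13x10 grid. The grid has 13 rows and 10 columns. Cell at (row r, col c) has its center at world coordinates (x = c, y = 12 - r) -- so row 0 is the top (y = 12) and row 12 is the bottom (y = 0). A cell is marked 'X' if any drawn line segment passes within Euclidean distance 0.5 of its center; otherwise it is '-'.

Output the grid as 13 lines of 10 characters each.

Segment 0: (5,2) -> (2,2)
Segment 1: (2,2) -> (0,2)
Segment 2: (0,2) -> (0,3)
Segment 3: (0,3) -> (0,9)
Segment 4: (0,9) -> (0,11)
Segment 5: (0,11) -> (0,12)

Answer: X---------
X---------
X---------
X---------
X---------
X---------
X---------
X---------
X---------
X---------
XXXXXX----
----------
----------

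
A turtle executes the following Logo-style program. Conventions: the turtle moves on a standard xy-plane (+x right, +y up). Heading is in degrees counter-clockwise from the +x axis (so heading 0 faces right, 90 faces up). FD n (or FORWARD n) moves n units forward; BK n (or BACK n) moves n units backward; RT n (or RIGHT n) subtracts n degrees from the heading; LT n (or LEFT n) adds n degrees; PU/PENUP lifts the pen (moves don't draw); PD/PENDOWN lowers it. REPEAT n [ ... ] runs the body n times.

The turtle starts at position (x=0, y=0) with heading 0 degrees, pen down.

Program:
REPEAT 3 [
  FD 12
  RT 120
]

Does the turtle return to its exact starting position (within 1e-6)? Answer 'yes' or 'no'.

Answer: yes

Derivation:
Executing turtle program step by step:
Start: pos=(0,0), heading=0, pen down
REPEAT 3 [
  -- iteration 1/3 --
  FD 12: (0,0) -> (12,0) [heading=0, draw]
  RT 120: heading 0 -> 240
  -- iteration 2/3 --
  FD 12: (12,0) -> (6,-10.392) [heading=240, draw]
  RT 120: heading 240 -> 120
  -- iteration 3/3 --
  FD 12: (6,-10.392) -> (0,0) [heading=120, draw]
  RT 120: heading 120 -> 0
]
Final: pos=(0,0), heading=0, 3 segment(s) drawn

Start position: (0, 0)
Final position: (0, 0)
Distance = 0; < 1e-6 -> CLOSED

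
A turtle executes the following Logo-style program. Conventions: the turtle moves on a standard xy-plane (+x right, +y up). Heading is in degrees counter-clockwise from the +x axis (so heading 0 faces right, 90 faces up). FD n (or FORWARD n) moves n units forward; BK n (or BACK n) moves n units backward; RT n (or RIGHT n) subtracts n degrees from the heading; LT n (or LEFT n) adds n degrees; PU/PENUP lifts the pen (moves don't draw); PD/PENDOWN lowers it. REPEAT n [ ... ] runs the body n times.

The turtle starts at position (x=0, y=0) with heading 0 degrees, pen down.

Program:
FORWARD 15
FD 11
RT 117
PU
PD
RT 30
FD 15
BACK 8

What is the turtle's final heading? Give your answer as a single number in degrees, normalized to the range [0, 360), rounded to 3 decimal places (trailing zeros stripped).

Executing turtle program step by step:
Start: pos=(0,0), heading=0, pen down
FD 15: (0,0) -> (15,0) [heading=0, draw]
FD 11: (15,0) -> (26,0) [heading=0, draw]
RT 117: heading 0 -> 243
PU: pen up
PD: pen down
RT 30: heading 243 -> 213
FD 15: (26,0) -> (13.42,-8.17) [heading=213, draw]
BK 8: (13.42,-8.17) -> (20.129,-3.812) [heading=213, draw]
Final: pos=(20.129,-3.812), heading=213, 4 segment(s) drawn

Answer: 213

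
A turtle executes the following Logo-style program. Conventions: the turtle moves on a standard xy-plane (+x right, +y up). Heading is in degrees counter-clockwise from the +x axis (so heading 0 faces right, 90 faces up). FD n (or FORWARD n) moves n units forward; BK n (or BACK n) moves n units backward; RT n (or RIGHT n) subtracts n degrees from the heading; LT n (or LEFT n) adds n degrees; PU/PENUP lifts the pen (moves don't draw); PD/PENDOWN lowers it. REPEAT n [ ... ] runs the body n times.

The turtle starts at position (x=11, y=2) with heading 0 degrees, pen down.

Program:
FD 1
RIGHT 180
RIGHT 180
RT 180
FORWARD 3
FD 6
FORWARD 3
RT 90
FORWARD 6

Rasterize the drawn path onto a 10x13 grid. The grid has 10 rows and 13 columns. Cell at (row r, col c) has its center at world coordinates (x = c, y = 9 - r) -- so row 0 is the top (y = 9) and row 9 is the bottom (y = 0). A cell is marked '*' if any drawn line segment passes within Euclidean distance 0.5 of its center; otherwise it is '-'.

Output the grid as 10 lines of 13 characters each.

Segment 0: (11,2) -> (12,2)
Segment 1: (12,2) -> (9,2)
Segment 2: (9,2) -> (3,2)
Segment 3: (3,2) -> (0,2)
Segment 4: (0,2) -> (-0,8)

Answer: -------------
*------------
*------------
*------------
*------------
*------------
*------------
*************
-------------
-------------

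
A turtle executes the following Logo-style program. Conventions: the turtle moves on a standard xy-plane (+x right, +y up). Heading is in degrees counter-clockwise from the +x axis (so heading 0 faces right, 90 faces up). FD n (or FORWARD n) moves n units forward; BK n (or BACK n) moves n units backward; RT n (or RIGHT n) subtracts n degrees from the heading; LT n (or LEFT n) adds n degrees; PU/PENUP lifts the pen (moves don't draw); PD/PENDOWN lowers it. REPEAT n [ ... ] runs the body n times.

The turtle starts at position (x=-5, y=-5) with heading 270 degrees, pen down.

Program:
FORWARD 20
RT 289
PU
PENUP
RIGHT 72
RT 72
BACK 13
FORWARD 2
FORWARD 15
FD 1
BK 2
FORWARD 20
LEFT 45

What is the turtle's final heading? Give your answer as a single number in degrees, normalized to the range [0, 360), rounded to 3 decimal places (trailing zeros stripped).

Answer: 242

Derivation:
Executing turtle program step by step:
Start: pos=(-5,-5), heading=270, pen down
FD 20: (-5,-5) -> (-5,-25) [heading=270, draw]
RT 289: heading 270 -> 341
PU: pen up
PU: pen up
RT 72: heading 341 -> 269
RT 72: heading 269 -> 197
BK 13: (-5,-25) -> (7.432,-21.199) [heading=197, move]
FD 2: (7.432,-21.199) -> (5.519,-21.784) [heading=197, move]
FD 15: (5.519,-21.784) -> (-8.825,-26.169) [heading=197, move]
FD 1: (-8.825,-26.169) -> (-9.782,-26.462) [heading=197, move]
BK 2: (-9.782,-26.462) -> (-7.869,-25.877) [heading=197, move]
FD 20: (-7.869,-25.877) -> (-26.995,-31.725) [heading=197, move]
LT 45: heading 197 -> 242
Final: pos=(-26.995,-31.725), heading=242, 1 segment(s) drawn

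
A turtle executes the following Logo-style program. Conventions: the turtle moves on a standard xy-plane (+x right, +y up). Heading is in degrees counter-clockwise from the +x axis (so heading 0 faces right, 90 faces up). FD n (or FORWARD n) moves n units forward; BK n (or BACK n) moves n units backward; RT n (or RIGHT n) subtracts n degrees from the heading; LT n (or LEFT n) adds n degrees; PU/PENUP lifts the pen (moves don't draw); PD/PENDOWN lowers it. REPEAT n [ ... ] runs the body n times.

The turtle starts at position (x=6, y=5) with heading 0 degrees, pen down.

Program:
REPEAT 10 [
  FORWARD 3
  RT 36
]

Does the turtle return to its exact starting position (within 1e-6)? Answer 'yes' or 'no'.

Executing turtle program step by step:
Start: pos=(6,5), heading=0, pen down
REPEAT 10 [
  -- iteration 1/10 --
  FD 3: (6,5) -> (9,5) [heading=0, draw]
  RT 36: heading 0 -> 324
  -- iteration 2/10 --
  FD 3: (9,5) -> (11.427,3.237) [heading=324, draw]
  RT 36: heading 324 -> 288
  -- iteration 3/10 --
  FD 3: (11.427,3.237) -> (12.354,0.383) [heading=288, draw]
  RT 36: heading 288 -> 252
  -- iteration 4/10 --
  FD 3: (12.354,0.383) -> (11.427,-2.47) [heading=252, draw]
  RT 36: heading 252 -> 216
  -- iteration 5/10 --
  FD 3: (11.427,-2.47) -> (9,-4.233) [heading=216, draw]
  RT 36: heading 216 -> 180
  -- iteration 6/10 --
  FD 3: (9,-4.233) -> (6,-4.233) [heading=180, draw]
  RT 36: heading 180 -> 144
  -- iteration 7/10 --
  FD 3: (6,-4.233) -> (3.573,-2.47) [heading=144, draw]
  RT 36: heading 144 -> 108
  -- iteration 8/10 --
  FD 3: (3.573,-2.47) -> (2.646,0.383) [heading=108, draw]
  RT 36: heading 108 -> 72
  -- iteration 9/10 --
  FD 3: (2.646,0.383) -> (3.573,3.237) [heading=72, draw]
  RT 36: heading 72 -> 36
  -- iteration 10/10 --
  FD 3: (3.573,3.237) -> (6,5) [heading=36, draw]
  RT 36: heading 36 -> 0
]
Final: pos=(6,5), heading=0, 10 segment(s) drawn

Start position: (6, 5)
Final position: (6, 5)
Distance = 0; < 1e-6 -> CLOSED

Answer: yes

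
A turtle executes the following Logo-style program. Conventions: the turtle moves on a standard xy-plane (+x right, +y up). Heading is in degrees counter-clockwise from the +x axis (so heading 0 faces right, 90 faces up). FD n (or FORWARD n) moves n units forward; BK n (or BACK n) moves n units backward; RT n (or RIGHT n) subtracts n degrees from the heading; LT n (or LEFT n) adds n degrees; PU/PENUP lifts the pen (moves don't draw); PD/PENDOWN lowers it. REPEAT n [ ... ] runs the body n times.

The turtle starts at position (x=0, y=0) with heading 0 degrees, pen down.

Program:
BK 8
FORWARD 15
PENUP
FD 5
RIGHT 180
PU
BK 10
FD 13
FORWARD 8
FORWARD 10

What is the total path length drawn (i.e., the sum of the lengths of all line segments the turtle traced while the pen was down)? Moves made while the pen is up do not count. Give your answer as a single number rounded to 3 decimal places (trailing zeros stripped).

Answer: 23

Derivation:
Executing turtle program step by step:
Start: pos=(0,0), heading=0, pen down
BK 8: (0,0) -> (-8,0) [heading=0, draw]
FD 15: (-8,0) -> (7,0) [heading=0, draw]
PU: pen up
FD 5: (7,0) -> (12,0) [heading=0, move]
RT 180: heading 0 -> 180
PU: pen up
BK 10: (12,0) -> (22,0) [heading=180, move]
FD 13: (22,0) -> (9,0) [heading=180, move]
FD 8: (9,0) -> (1,0) [heading=180, move]
FD 10: (1,0) -> (-9,0) [heading=180, move]
Final: pos=(-9,0), heading=180, 2 segment(s) drawn

Segment lengths:
  seg 1: (0,0) -> (-8,0), length = 8
  seg 2: (-8,0) -> (7,0), length = 15
Total = 23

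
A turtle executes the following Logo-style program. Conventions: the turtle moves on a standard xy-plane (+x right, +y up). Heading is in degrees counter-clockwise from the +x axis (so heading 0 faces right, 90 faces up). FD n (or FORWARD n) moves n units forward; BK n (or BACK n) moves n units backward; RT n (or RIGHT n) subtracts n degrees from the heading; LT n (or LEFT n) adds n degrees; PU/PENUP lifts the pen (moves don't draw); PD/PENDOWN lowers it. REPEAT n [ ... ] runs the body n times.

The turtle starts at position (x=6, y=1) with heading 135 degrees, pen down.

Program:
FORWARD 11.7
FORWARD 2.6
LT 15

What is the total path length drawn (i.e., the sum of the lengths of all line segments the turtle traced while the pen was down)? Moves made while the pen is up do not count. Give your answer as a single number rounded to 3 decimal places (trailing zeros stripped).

Executing turtle program step by step:
Start: pos=(6,1), heading=135, pen down
FD 11.7: (6,1) -> (-2.273,9.273) [heading=135, draw]
FD 2.6: (-2.273,9.273) -> (-4.112,11.112) [heading=135, draw]
LT 15: heading 135 -> 150
Final: pos=(-4.112,11.112), heading=150, 2 segment(s) drawn

Segment lengths:
  seg 1: (6,1) -> (-2.273,9.273), length = 11.7
  seg 2: (-2.273,9.273) -> (-4.112,11.112), length = 2.6
Total = 14.3

Answer: 14.3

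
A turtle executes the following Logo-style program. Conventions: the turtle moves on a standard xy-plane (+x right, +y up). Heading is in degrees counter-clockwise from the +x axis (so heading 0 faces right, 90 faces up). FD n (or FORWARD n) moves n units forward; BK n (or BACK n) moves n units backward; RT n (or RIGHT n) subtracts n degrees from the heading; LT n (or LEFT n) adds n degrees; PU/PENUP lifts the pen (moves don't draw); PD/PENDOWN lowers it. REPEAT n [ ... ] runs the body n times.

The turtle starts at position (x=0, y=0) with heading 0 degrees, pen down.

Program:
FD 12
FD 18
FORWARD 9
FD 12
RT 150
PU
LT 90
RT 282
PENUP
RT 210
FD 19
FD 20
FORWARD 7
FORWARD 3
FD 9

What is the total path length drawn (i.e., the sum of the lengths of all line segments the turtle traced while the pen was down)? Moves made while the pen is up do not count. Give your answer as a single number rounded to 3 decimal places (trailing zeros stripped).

Executing turtle program step by step:
Start: pos=(0,0), heading=0, pen down
FD 12: (0,0) -> (12,0) [heading=0, draw]
FD 18: (12,0) -> (30,0) [heading=0, draw]
FD 9: (30,0) -> (39,0) [heading=0, draw]
FD 12: (39,0) -> (51,0) [heading=0, draw]
RT 150: heading 0 -> 210
PU: pen up
LT 90: heading 210 -> 300
RT 282: heading 300 -> 18
PU: pen up
RT 210: heading 18 -> 168
FD 19: (51,0) -> (32.415,3.95) [heading=168, move]
FD 20: (32.415,3.95) -> (12.852,8.109) [heading=168, move]
FD 7: (12.852,8.109) -> (6.005,9.564) [heading=168, move]
FD 3: (6.005,9.564) -> (3.071,10.188) [heading=168, move]
FD 9: (3.071,10.188) -> (-5.733,12.059) [heading=168, move]
Final: pos=(-5.733,12.059), heading=168, 4 segment(s) drawn

Segment lengths:
  seg 1: (0,0) -> (12,0), length = 12
  seg 2: (12,0) -> (30,0), length = 18
  seg 3: (30,0) -> (39,0), length = 9
  seg 4: (39,0) -> (51,0), length = 12
Total = 51

Answer: 51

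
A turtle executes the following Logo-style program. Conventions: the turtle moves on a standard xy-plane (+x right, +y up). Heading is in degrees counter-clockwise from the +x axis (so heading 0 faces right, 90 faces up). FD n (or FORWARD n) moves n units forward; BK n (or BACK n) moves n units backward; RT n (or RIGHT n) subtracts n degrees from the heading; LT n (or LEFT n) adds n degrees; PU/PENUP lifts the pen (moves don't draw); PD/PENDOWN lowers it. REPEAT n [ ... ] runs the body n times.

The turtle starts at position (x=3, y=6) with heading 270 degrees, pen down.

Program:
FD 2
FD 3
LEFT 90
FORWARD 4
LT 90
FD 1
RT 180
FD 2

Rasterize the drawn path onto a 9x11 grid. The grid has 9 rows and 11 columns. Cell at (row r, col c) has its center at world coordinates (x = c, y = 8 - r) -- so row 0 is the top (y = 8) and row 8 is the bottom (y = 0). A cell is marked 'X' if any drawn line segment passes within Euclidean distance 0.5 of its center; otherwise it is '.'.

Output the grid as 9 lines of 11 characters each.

Segment 0: (3,6) -> (3,4)
Segment 1: (3,4) -> (3,1)
Segment 2: (3,1) -> (7,1)
Segment 3: (7,1) -> (7,2)
Segment 4: (7,2) -> (7,-0)

Answer: ...........
...........
...X.......
...X.......
...X.......
...X.......
...X...X...
...XXXXX...
.......X...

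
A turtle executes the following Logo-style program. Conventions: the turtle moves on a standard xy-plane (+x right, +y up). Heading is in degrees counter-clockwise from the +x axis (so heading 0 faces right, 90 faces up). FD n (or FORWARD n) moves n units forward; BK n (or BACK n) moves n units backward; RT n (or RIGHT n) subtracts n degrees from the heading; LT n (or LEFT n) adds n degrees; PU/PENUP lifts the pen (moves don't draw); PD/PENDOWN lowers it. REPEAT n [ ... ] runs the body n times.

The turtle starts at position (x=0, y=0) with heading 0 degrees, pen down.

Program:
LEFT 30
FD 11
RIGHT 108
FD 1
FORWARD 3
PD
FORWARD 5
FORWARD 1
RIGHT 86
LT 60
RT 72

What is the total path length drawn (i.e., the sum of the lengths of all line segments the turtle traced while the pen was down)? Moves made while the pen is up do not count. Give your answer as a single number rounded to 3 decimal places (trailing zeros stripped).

Executing turtle program step by step:
Start: pos=(0,0), heading=0, pen down
LT 30: heading 0 -> 30
FD 11: (0,0) -> (9.526,5.5) [heading=30, draw]
RT 108: heading 30 -> 282
FD 1: (9.526,5.5) -> (9.734,4.522) [heading=282, draw]
FD 3: (9.734,4.522) -> (10.358,1.587) [heading=282, draw]
PD: pen down
FD 5: (10.358,1.587) -> (11.397,-3.303) [heading=282, draw]
FD 1: (11.397,-3.303) -> (11.605,-4.281) [heading=282, draw]
RT 86: heading 282 -> 196
LT 60: heading 196 -> 256
RT 72: heading 256 -> 184
Final: pos=(11.605,-4.281), heading=184, 5 segment(s) drawn

Segment lengths:
  seg 1: (0,0) -> (9.526,5.5), length = 11
  seg 2: (9.526,5.5) -> (9.734,4.522), length = 1
  seg 3: (9.734,4.522) -> (10.358,1.587), length = 3
  seg 4: (10.358,1.587) -> (11.397,-3.303), length = 5
  seg 5: (11.397,-3.303) -> (11.605,-4.281), length = 1
Total = 21

Answer: 21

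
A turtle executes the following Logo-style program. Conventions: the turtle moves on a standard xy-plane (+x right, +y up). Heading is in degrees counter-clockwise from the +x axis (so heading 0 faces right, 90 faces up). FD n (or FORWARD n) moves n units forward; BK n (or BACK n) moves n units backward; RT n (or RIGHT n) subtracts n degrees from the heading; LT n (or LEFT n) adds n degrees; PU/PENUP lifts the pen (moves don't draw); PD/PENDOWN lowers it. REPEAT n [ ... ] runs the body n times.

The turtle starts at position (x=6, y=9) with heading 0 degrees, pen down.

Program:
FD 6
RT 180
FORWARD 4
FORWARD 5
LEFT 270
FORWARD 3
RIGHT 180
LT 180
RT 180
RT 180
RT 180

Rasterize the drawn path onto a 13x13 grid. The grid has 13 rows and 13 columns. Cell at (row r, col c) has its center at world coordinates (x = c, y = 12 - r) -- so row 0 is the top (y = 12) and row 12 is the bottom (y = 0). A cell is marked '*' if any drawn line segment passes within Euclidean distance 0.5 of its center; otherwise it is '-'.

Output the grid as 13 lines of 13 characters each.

Segment 0: (6,9) -> (12,9)
Segment 1: (12,9) -> (8,9)
Segment 2: (8,9) -> (3,9)
Segment 3: (3,9) -> (3,12)

Answer: ---*---------
---*---------
---*---------
---**********
-------------
-------------
-------------
-------------
-------------
-------------
-------------
-------------
-------------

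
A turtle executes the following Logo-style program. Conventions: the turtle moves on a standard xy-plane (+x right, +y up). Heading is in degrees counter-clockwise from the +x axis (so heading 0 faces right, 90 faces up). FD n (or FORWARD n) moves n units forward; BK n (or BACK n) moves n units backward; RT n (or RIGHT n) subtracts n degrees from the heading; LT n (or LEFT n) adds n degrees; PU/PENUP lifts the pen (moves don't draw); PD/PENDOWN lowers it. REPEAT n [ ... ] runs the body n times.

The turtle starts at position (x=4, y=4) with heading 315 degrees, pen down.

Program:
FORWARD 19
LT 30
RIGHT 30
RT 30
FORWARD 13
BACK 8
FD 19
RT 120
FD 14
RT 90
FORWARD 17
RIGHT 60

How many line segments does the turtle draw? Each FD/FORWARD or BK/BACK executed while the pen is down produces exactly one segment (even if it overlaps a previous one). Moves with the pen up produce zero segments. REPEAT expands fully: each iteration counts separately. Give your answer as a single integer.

Answer: 6

Derivation:
Executing turtle program step by step:
Start: pos=(4,4), heading=315, pen down
FD 19: (4,4) -> (17.435,-9.435) [heading=315, draw]
LT 30: heading 315 -> 345
RT 30: heading 345 -> 315
RT 30: heading 315 -> 285
FD 13: (17.435,-9.435) -> (20.8,-21.992) [heading=285, draw]
BK 8: (20.8,-21.992) -> (18.729,-14.265) [heading=285, draw]
FD 19: (18.729,-14.265) -> (23.647,-32.617) [heading=285, draw]
RT 120: heading 285 -> 165
FD 14: (23.647,-32.617) -> (10.124,-28.994) [heading=165, draw]
RT 90: heading 165 -> 75
FD 17: (10.124,-28.994) -> (14.524,-12.573) [heading=75, draw]
RT 60: heading 75 -> 15
Final: pos=(14.524,-12.573), heading=15, 6 segment(s) drawn
Segments drawn: 6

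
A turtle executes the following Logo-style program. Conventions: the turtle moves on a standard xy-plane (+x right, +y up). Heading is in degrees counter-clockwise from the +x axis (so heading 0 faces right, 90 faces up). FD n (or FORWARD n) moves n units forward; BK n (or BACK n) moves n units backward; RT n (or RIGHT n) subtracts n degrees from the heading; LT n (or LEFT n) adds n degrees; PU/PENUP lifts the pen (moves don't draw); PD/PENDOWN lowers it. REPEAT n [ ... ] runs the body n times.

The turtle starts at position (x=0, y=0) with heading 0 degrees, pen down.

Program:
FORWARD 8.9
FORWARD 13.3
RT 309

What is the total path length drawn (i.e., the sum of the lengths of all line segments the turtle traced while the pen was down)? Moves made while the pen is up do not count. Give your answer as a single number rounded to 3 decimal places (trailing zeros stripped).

Executing turtle program step by step:
Start: pos=(0,0), heading=0, pen down
FD 8.9: (0,0) -> (8.9,0) [heading=0, draw]
FD 13.3: (8.9,0) -> (22.2,0) [heading=0, draw]
RT 309: heading 0 -> 51
Final: pos=(22.2,0), heading=51, 2 segment(s) drawn

Segment lengths:
  seg 1: (0,0) -> (8.9,0), length = 8.9
  seg 2: (8.9,0) -> (22.2,0), length = 13.3
Total = 22.2

Answer: 22.2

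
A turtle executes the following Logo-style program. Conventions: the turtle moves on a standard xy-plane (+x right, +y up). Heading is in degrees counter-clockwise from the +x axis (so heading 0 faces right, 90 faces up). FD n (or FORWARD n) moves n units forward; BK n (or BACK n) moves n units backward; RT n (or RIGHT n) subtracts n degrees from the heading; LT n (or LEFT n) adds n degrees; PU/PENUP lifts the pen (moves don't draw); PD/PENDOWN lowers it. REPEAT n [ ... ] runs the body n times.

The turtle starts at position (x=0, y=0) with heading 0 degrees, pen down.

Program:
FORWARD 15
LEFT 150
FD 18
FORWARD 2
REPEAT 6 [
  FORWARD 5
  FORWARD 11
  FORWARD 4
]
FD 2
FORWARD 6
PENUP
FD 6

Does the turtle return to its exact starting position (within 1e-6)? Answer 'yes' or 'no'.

Answer: no

Derivation:
Executing turtle program step by step:
Start: pos=(0,0), heading=0, pen down
FD 15: (0,0) -> (15,0) [heading=0, draw]
LT 150: heading 0 -> 150
FD 18: (15,0) -> (-0.588,9) [heading=150, draw]
FD 2: (-0.588,9) -> (-2.321,10) [heading=150, draw]
REPEAT 6 [
  -- iteration 1/6 --
  FD 5: (-2.321,10) -> (-6.651,12.5) [heading=150, draw]
  FD 11: (-6.651,12.5) -> (-16.177,18) [heading=150, draw]
  FD 4: (-16.177,18) -> (-19.641,20) [heading=150, draw]
  -- iteration 2/6 --
  FD 5: (-19.641,20) -> (-23.971,22.5) [heading=150, draw]
  FD 11: (-23.971,22.5) -> (-33.497,28) [heading=150, draw]
  FD 4: (-33.497,28) -> (-36.962,30) [heading=150, draw]
  -- iteration 3/6 --
  FD 5: (-36.962,30) -> (-41.292,32.5) [heading=150, draw]
  FD 11: (-41.292,32.5) -> (-50.818,38) [heading=150, draw]
  FD 4: (-50.818,38) -> (-54.282,40) [heading=150, draw]
  -- iteration 4/6 --
  FD 5: (-54.282,40) -> (-58.612,42.5) [heading=150, draw]
  FD 11: (-58.612,42.5) -> (-68.138,48) [heading=150, draw]
  FD 4: (-68.138,48) -> (-71.603,50) [heading=150, draw]
  -- iteration 5/6 --
  FD 5: (-71.603,50) -> (-75.933,52.5) [heading=150, draw]
  FD 11: (-75.933,52.5) -> (-85.459,58) [heading=150, draw]
  FD 4: (-85.459,58) -> (-88.923,60) [heading=150, draw]
  -- iteration 6/6 --
  FD 5: (-88.923,60) -> (-93.253,62.5) [heading=150, draw]
  FD 11: (-93.253,62.5) -> (-102.779,68) [heading=150, draw]
  FD 4: (-102.779,68) -> (-106.244,70) [heading=150, draw]
]
FD 2: (-106.244,70) -> (-107.976,71) [heading=150, draw]
FD 6: (-107.976,71) -> (-113.172,74) [heading=150, draw]
PU: pen up
FD 6: (-113.172,74) -> (-118.368,77) [heading=150, move]
Final: pos=(-118.368,77), heading=150, 23 segment(s) drawn

Start position: (0, 0)
Final position: (-118.368, 77)
Distance = 141.209; >= 1e-6 -> NOT closed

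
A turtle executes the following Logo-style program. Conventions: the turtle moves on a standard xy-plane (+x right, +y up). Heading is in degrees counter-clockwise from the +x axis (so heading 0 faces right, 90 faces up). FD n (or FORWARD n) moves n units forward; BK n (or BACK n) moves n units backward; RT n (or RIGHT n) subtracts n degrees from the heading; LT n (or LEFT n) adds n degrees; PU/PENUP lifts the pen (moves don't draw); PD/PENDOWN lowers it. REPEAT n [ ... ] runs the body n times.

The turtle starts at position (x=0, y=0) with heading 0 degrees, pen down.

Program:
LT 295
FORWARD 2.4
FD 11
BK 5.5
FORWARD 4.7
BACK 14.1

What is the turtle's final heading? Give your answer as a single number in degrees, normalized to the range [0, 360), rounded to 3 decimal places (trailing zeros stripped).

Answer: 295

Derivation:
Executing turtle program step by step:
Start: pos=(0,0), heading=0, pen down
LT 295: heading 0 -> 295
FD 2.4: (0,0) -> (1.014,-2.175) [heading=295, draw]
FD 11: (1.014,-2.175) -> (5.663,-12.145) [heading=295, draw]
BK 5.5: (5.663,-12.145) -> (3.339,-7.16) [heading=295, draw]
FD 4.7: (3.339,-7.16) -> (5.325,-11.419) [heading=295, draw]
BK 14.1: (5.325,-11.419) -> (-0.634,1.359) [heading=295, draw]
Final: pos=(-0.634,1.359), heading=295, 5 segment(s) drawn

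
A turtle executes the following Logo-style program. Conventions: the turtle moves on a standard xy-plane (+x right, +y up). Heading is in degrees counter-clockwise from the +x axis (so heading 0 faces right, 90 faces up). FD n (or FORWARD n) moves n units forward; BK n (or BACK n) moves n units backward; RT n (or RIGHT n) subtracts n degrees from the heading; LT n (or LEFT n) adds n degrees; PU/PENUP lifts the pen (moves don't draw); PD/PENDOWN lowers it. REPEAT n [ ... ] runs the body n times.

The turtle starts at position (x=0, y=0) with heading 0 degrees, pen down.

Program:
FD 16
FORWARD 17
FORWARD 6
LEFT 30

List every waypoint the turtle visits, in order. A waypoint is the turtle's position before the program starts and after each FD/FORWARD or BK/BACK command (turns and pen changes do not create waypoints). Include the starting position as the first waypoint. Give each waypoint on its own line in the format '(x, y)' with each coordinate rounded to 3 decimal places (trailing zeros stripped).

Answer: (0, 0)
(16, 0)
(33, 0)
(39, 0)

Derivation:
Executing turtle program step by step:
Start: pos=(0,0), heading=0, pen down
FD 16: (0,0) -> (16,0) [heading=0, draw]
FD 17: (16,0) -> (33,0) [heading=0, draw]
FD 6: (33,0) -> (39,0) [heading=0, draw]
LT 30: heading 0 -> 30
Final: pos=(39,0), heading=30, 3 segment(s) drawn
Waypoints (4 total):
(0, 0)
(16, 0)
(33, 0)
(39, 0)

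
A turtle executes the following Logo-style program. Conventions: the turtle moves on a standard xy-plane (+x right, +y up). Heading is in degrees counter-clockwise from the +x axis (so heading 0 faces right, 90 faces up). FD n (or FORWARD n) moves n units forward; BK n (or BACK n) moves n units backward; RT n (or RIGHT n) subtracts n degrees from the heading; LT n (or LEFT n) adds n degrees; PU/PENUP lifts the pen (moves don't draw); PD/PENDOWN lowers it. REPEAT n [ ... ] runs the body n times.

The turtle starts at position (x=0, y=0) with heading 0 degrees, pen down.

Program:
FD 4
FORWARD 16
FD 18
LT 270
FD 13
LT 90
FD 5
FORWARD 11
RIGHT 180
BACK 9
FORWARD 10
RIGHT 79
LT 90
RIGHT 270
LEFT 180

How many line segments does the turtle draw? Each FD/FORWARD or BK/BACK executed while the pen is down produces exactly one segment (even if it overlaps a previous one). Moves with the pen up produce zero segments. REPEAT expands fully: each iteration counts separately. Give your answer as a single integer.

Answer: 8

Derivation:
Executing turtle program step by step:
Start: pos=(0,0), heading=0, pen down
FD 4: (0,0) -> (4,0) [heading=0, draw]
FD 16: (4,0) -> (20,0) [heading=0, draw]
FD 18: (20,0) -> (38,0) [heading=0, draw]
LT 270: heading 0 -> 270
FD 13: (38,0) -> (38,-13) [heading=270, draw]
LT 90: heading 270 -> 0
FD 5: (38,-13) -> (43,-13) [heading=0, draw]
FD 11: (43,-13) -> (54,-13) [heading=0, draw]
RT 180: heading 0 -> 180
BK 9: (54,-13) -> (63,-13) [heading=180, draw]
FD 10: (63,-13) -> (53,-13) [heading=180, draw]
RT 79: heading 180 -> 101
LT 90: heading 101 -> 191
RT 270: heading 191 -> 281
LT 180: heading 281 -> 101
Final: pos=(53,-13), heading=101, 8 segment(s) drawn
Segments drawn: 8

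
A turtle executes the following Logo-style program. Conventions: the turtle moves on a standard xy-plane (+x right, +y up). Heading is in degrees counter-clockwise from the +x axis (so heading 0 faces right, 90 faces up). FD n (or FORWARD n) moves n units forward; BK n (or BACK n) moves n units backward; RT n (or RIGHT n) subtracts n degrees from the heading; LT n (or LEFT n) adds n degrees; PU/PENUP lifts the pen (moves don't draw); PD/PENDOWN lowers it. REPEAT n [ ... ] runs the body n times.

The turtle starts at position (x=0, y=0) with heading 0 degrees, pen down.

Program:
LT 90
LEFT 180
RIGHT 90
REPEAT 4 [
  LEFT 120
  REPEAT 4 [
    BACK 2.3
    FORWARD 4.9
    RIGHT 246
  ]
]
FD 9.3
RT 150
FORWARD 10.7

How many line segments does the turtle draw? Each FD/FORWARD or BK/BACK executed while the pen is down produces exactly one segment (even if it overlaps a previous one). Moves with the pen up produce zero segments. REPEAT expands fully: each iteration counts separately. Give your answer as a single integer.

Executing turtle program step by step:
Start: pos=(0,0), heading=0, pen down
LT 90: heading 0 -> 90
LT 180: heading 90 -> 270
RT 90: heading 270 -> 180
REPEAT 4 [
  -- iteration 1/4 --
  LT 120: heading 180 -> 300
  REPEAT 4 [
    -- iteration 1/4 --
    BK 2.3: (0,0) -> (-1.15,1.992) [heading=300, draw]
    FD 4.9: (-1.15,1.992) -> (1.3,-2.252) [heading=300, draw]
    RT 246: heading 300 -> 54
    -- iteration 2/4 --
    BK 2.3: (1.3,-2.252) -> (-0.052,-4.112) [heading=54, draw]
    FD 4.9: (-0.052,-4.112) -> (2.828,-0.148) [heading=54, draw]
    RT 246: heading 54 -> 168
    -- iteration 3/4 --
    BK 2.3: (2.828,-0.148) -> (5.078,-0.626) [heading=168, draw]
    FD 4.9: (5.078,-0.626) -> (0.285,0.392) [heading=168, draw]
    RT 246: heading 168 -> 282
    -- iteration 4/4 --
    BK 2.3: (0.285,0.392) -> (-0.193,2.642) [heading=282, draw]
    FD 4.9: (-0.193,2.642) -> (0.826,-2.151) [heading=282, draw]
    RT 246: heading 282 -> 36
  ]
  -- iteration 2/4 --
  LT 120: heading 36 -> 156
  REPEAT 4 [
    -- iteration 1/4 --
    BK 2.3: (0.826,-2.151) -> (2.927,-3.086) [heading=156, draw]
    FD 4.9: (2.927,-3.086) -> (-1.55,-1.093) [heading=156, draw]
    RT 246: heading 156 -> 270
    -- iteration 2/4 --
    BK 2.3: (-1.55,-1.093) -> (-1.55,1.207) [heading=270, draw]
    FD 4.9: (-1.55,1.207) -> (-1.55,-3.693) [heading=270, draw]
    RT 246: heading 270 -> 24
    -- iteration 3/4 --
    BK 2.3: (-1.55,-3.693) -> (-3.651,-4.629) [heading=24, draw]
    FD 4.9: (-3.651,-4.629) -> (0.826,-2.636) [heading=24, draw]
    RT 246: heading 24 -> 138
    -- iteration 4/4 --
    BK 2.3: (0.826,-2.636) -> (2.535,-4.175) [heading=138, draw]
    FD 4.9: (2.535,-4.175) -> (-1.107,-0.896) [heading=138, draw]
    RT 246: heading 138 -> 252
  ]
  -- iteration 3/4 --
  LT 120: heading 252 -> 12
  REPEAT 4 [
    -- iteration 1/4 --
    BK 2.3: (-1.107,-0.896) -> (-3.356,-1.374) [heading=12, draw]
    FD 4.9: (-3.356,-1.374) -> (1.437,-0.355) [heading=12, draw]
    RT 246: heading 12 -> 126
    -- iteration 2/4 --
    BK 2.3: (1.437,-0.355) -> (2.789,-2.216) [heading=126, draw]
    FD 4.9: (2.789,-2.216) -> (-0.092,1.748) [heading=126, draw]
    RT 246: heading 126 -> 240
    -- iteration 3/4 --
    BK 2.3: (-0.092,1.748) -> (1.058,3.74) [heading=240, draw]
    FD 4.9: (1.058,3.74) -> (-1.392,-0.504) [heading=240, draw]
    RT 246: heading 240 -> 354
    -- iteration 4/4 --
    BK 2.3: (-1.392,-0.504) -> (-3.679,-0.263) [heading=354, draw]
    FD 4.9: (-3.679,-0.263) -> (1.194,-0.775) [heading=354, draw]
    RT 246: heading 354 -> 108
  ]
  -- iteration 4/4 --
  LT 120: heading 108 -> 228
  REPEAT 4 [
    -- iteration 1/4 --
    BK 2.3: (1.194,-0.775) -> (2.733,0.934) [heading=228, draw]
    FD 4.9: (2.733,0.934) -> (-0.546,-2.708) [heading=228, draw]
    RT 246: heading 228 -> 342
    -- iteration 2/4 --
    BK 2.3: (-0.546,-2.708) -> (-2.733,-1.997) [heading=342, draw]
    FD 4.9: (-2.733,-1.997) -> (1.927,-3.511) [heading=342, draw]
    RT 246: heading 342 -> 96
    -- iteration 3/4 --
    BK 2.3: (1.927,-3.511) -> (2.168,-5.799) [heading=96, draw]
    FD 4.9: (2.168,-5.799) -> (1.655,-0.925) [heading=96, draw]
    RT 246: heading 96 -> 210
    -- iteration 4/4 --
    BK 2.3: (1.655,-0.925) -> (3.647,0.225) [heading=210, draw]
    FD 4.9: (3.647,0.225) -> (-0.596,-2.225) [heading=210, draw]
    RT 246: heading 210 -> 324
  ]
]
FD 9.3: (-0.596,-2.225) -> (6.928,-7.692) [heading=324, draw]
RT 150: heading 324 -> 174
FD 10.7: (6.928,-7.692) -> (-3.714,-6.573) [heading=174, draw]
Final: pos=(-3.714,-6.573), heading=174, 34 segment(s) drawn
Segments drawn: 34

Answer: 34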